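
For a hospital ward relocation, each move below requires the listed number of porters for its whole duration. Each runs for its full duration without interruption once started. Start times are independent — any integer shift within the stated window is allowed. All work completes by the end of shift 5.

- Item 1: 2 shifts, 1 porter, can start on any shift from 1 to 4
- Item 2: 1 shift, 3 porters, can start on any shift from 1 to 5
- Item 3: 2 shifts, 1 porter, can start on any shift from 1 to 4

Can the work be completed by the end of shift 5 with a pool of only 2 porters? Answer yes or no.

The minimum achievable peak is 3; 2 < 3, so no feasible schedule stays within the cap.

no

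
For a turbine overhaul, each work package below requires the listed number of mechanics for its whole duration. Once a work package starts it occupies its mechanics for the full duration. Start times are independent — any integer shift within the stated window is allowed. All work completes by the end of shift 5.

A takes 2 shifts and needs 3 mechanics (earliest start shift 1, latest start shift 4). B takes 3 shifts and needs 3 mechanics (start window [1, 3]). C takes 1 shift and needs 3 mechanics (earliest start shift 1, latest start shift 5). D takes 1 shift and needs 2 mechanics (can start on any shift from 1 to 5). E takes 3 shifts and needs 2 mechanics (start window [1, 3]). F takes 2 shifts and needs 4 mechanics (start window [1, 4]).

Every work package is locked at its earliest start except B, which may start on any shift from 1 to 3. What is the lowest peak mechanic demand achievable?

B@1: s1:17  s2:12  s3:5  s4:0  s5:0 → peak 17
B@2: s1:14  s2:12  s3:5  s4:3  s5:0 → peak 14
B@3: s1:14  s2:9  s3:5  s4:3  s5:3 → peak 14
Best is B@2, peak 14.

14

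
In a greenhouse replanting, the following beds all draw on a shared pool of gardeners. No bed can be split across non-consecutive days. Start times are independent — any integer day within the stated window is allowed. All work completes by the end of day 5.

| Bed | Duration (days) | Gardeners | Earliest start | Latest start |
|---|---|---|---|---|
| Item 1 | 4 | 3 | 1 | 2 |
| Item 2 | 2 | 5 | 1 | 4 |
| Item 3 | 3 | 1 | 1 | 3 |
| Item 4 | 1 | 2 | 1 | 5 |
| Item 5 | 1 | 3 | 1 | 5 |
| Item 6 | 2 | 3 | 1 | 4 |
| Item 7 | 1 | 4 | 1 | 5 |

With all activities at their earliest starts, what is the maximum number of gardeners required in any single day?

21

Early-start schedule: Item 1@1, Item 2@1, Item 3@1, Item 4@1, Item 5@1, Item 6@1, Item 7@1.
Load per day: day 1: 21, day 2: 12, day 3: 4, day 4: 3, day 5: 0.
Peak is 21.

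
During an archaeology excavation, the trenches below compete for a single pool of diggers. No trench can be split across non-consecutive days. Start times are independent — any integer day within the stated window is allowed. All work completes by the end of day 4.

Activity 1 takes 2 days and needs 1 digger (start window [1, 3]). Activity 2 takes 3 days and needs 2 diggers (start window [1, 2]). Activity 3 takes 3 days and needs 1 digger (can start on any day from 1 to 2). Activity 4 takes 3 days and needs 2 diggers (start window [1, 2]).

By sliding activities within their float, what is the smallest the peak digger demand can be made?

Schedule Activity 1@1, Activity 2@1, Activity 3@1, Activity 4@1: d1:6  d2:6  d3:5  d4:0 — peak 6.
No arrangement of the 24 feasible schedules does better.

6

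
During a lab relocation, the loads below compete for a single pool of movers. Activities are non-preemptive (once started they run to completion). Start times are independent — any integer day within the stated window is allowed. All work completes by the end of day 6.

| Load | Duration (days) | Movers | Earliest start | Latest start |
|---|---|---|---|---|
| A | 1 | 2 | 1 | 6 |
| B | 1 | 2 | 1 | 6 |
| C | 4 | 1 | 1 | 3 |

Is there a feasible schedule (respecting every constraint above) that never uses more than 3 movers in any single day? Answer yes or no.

Schedule A@1, B@2, C@3: d1:2  d2:2  d3:1  d4:1  d5:1  d6:1 — peak 2 ≤ 3.

yes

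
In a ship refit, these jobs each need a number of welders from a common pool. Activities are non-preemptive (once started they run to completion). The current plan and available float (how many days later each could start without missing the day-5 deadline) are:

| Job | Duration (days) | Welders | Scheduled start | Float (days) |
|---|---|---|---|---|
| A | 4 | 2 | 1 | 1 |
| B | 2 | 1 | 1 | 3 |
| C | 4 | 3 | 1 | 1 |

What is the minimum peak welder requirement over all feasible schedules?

6

Schedule A@1, B@1, C@1: d1:6  d2:6  d3:5  d4:5  d5:0 — peak 6.
No arrangement of the 16 feasible schedules does better.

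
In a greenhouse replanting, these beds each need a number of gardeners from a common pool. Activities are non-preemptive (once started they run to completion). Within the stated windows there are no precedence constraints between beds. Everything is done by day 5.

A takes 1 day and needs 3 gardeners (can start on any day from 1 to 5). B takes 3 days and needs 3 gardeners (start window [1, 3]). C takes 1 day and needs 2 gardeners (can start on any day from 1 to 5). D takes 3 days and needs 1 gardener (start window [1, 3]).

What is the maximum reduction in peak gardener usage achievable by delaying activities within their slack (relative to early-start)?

5

Early-start peak: d1:9  d2:4  d3:4  d4:0  d5:0 ⇒ 9.
Leveled (A@1, B@2, C@5, D@1): d1:4  d2:4  d3:4  d4:3  d5:2 ⇒ 4.
Reduction 9 − 4 = 5.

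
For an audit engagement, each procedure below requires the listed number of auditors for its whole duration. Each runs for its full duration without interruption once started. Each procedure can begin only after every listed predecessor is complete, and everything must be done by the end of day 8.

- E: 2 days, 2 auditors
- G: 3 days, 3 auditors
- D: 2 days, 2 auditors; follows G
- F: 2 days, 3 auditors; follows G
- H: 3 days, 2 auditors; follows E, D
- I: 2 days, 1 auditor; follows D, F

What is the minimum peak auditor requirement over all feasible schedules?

Schedule E@1, G@1, D@4, F@4, H@6, I@6: d1:5  d2:5  d3:3  d4:5  d5:5  d6:3  d7:3  d8:2 — peak 5.
No arrangement of the 12 feasible schedules does better.

5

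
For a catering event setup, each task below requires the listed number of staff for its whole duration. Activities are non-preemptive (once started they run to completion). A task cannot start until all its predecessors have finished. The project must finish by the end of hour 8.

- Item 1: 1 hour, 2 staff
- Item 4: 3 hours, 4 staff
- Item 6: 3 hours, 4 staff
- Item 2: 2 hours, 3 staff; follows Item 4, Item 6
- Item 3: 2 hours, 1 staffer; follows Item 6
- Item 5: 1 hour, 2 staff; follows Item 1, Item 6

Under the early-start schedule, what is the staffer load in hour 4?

At early start, hour 4 has: Item 2, Item 3, Item 5.
Demand: 3 + 1 + 2 = 6.

6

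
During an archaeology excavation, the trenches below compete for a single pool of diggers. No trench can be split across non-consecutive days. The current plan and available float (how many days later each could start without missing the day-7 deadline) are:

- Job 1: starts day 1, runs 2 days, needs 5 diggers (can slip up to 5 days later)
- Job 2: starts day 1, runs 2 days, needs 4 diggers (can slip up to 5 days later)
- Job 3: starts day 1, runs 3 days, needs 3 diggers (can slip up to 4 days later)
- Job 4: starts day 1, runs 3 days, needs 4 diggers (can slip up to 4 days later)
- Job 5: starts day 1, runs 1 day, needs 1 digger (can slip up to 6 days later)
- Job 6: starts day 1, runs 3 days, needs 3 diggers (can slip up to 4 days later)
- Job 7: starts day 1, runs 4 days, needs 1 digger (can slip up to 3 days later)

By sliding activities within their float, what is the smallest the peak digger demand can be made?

Early-start (Job 1@1, Job 2@1, Job 3@1, Job 4@1, Job 5@1, Job 6@1, Job 7@1) gives peak 21: d1:21  d2:20  d3:11  d4:1  d5:0  d6:0  d7:0.
Shift Job 2→3, Job 4→5, Job 5→3, Job 6→4, Job 7→4.
Schedule Job 1@1, Job 2@3, Job 3@1, Job 4@5, Job 5@3, Job 6@4, Job 7@4: d1:8  d2:8  d3:8  d4:8  d5:8  d6:8  d7:5 — peak 8.
Total digger-days = 53 over 7 days ⇒ peak ≥ ⌈53/7⌉ = 8, so 8 is optimal.

8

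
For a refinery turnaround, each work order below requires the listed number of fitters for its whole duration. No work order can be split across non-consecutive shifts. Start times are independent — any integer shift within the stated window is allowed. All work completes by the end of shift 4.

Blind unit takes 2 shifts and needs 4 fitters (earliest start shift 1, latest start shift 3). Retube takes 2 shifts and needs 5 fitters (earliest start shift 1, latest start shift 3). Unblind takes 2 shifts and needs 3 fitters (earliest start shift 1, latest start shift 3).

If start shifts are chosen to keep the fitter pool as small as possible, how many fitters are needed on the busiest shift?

Early-start (Blind unit@1, Retube@1, Unblind@1) gives peak 12: s1:12  s2:12  s3:0  s4:0.
Shift Retube→3.
Schedule Blind unit@1, Retube@3, Unblind@1: s1:7  s2:7  s3:5  s4:5 — peak 7.

7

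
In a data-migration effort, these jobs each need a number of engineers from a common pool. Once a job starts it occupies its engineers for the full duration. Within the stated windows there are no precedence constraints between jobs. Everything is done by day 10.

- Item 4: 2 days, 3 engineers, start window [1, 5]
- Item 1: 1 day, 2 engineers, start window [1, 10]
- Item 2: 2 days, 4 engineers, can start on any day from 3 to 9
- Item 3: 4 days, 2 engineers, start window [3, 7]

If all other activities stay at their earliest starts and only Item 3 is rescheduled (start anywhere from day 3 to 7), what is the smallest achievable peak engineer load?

5

Item 3@3: d1:5  d2:3  d3:6  d4:6  d5:2  d6:2  d7:0  d8:0  d9:0  d10:0 → peak 6
Item 3@4: d1:5  d2:3  d3:4  d4:6  d5:2  d6:2  d7:2  d8:0  d9:0  d10:0 → peak 6
Item 3@5: d1:5  d2:3  d3:4  d4:4  d5:2  d6:2  d7:2  d8:2  d9:0  d10:0 → peak 5
Item 3@6: d1:5  d2:3  d3:4  d4:4  d5:0  d6:2  d7:2  d8:2  d9:2  d10:0 → peak 5
Item 3@7: d1:5  d2:3  d3:4  d4:4  d5:0  d6:0  d7:2  d8:2  d9:2  d10:2 → peak 5
Best is Item 3@5, peak 5.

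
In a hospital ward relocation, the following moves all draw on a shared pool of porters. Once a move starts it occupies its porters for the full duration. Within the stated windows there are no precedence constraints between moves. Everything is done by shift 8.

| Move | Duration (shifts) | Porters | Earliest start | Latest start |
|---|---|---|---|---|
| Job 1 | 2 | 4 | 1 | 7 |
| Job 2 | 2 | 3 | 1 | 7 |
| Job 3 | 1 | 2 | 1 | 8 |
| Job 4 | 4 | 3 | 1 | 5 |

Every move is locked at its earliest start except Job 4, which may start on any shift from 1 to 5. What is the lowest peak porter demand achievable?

Job 4@1: s1:12  s2:10  s3:3  s4:3  s5:0  s6:0  s7:0  s8:0 → peak 12
Job 4@2: s1:9  s2:10  s3:3  s4:3  s5:3  s6:0  s7:0  s8:0 → peak 10
Job 4@3: s1:9  s2:7  s3:3  s4:3  s5:3  s6:3  s7:0  s8:0 → peak 9
Job 4@4: s1:9  s2:7  s3:0  s4:3  s5:3  s6:3  s7:3  s8:0 → peak 9
Job 4@5: s1:9  s2:7  s3:0  s4:0  s5:3  s6:3  s7:3  s8:3 → peak 9
Best is Job 4@3, peak 9.

9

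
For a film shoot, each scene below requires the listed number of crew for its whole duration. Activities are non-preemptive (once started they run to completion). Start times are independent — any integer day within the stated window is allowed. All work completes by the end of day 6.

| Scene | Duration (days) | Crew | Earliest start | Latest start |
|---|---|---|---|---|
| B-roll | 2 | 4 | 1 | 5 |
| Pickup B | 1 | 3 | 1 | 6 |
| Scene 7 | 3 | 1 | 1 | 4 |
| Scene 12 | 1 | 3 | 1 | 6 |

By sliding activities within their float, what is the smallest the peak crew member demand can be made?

Early-start (B-roll@1, Pickup B@1, Scene 7@1, Scene 12@1) gives peak 11: d1:11  d2:5  d3:1  d4:0  d5:0  d6:0.
Shift Pickup B→3, Scene 7→3, Scene 12→4.
Schedule B-roll@1, Pickup B@3, Scene 7@3, Scene 12@4: d1:4  d2:4  d3:4  d4:4  d5:1  d6:0 — peak 4.

4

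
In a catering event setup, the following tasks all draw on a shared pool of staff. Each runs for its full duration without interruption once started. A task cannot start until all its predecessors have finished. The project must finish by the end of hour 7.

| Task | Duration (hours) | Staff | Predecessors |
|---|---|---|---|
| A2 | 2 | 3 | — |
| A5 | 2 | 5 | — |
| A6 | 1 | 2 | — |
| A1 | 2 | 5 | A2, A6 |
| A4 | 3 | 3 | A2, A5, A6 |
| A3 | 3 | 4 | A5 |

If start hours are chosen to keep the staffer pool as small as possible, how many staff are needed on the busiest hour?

Early-start (A2@1, A5@1, A6@1, A1@3, A4@3, A3@3) gives peak 12: h1:10  h2:8  h3:12  h4:12  h5:7  h6:0  h7:0.
Shift A6→3, A1→6, A4→4.
Schedule A2@1, A5@1, A6@3, A1@6, A4@4, A3@3: h1:8  h2:8  h3:6  h4:7  h5:7  h6:8  h7:5 — peak 8.

8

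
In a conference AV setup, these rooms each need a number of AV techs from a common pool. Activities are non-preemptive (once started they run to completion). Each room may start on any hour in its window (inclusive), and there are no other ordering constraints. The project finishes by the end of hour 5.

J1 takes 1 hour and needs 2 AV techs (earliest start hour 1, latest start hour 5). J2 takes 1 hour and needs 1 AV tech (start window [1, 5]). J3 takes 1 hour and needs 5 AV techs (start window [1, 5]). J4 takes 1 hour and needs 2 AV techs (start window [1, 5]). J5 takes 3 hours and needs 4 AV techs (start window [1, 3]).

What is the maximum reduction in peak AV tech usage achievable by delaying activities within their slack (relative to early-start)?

9

Early-start peak: h1:14  h2:4  h3:4  h4:0  h5:0 ⇒ 14.
Leveled (J1@1, J2@1, J3@2, J4@1, J5@3): h1:5  h2:5  h3:4  h4:4  h5:4 ⇒ 5.
Reduction 14 − 5 = 9.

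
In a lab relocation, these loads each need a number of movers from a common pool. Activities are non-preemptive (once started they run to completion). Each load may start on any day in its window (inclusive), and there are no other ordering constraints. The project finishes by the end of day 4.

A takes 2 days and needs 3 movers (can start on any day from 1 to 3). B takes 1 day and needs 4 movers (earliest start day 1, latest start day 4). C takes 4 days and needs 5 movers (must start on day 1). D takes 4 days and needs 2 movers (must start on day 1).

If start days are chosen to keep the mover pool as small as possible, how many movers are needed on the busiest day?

Early-start (A@1, B@1, C@1, D@1) gives peak 14: d1:14  d2:10  d3:7  d4:7.
Shift B→3.
Schedule A@1, B@3, C@1, D@1: d1:10  d2:10  d3:11  d4:7 — peak 11.
No arrangement of the 12 feasible schedules does better.

11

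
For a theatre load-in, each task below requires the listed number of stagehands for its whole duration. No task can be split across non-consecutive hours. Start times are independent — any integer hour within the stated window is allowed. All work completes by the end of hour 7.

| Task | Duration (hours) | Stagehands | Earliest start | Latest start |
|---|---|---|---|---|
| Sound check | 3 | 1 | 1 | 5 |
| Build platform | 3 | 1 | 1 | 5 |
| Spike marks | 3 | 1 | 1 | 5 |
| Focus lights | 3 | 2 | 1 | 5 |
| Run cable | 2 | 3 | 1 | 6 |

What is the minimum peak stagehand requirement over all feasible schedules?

Early-start (Sound check@1, Build platform@1, Spike marks@1, Focus lights@1, Run cable@1) gives peak 8: h1:8  h2:8  h3:5  h4:0  h5:0  h6:0  h7:0.
Shift Spike marks→4, Run cable→4.
Schedule Sound check@1, Build platform@1, Spike marks@4, Focus lights@1, Run cable@4: h1:4  h2:4  h3:4  h4:4  h5:4  h6:1  h7:0 — peak 4.

4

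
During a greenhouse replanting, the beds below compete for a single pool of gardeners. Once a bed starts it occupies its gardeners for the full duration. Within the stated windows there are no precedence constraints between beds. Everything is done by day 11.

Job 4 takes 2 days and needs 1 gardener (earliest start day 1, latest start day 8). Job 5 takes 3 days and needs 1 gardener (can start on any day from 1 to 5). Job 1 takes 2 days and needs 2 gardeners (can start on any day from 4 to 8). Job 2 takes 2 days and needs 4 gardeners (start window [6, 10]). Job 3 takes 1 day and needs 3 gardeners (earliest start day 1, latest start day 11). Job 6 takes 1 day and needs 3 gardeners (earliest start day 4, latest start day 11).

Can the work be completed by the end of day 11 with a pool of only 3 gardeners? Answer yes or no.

no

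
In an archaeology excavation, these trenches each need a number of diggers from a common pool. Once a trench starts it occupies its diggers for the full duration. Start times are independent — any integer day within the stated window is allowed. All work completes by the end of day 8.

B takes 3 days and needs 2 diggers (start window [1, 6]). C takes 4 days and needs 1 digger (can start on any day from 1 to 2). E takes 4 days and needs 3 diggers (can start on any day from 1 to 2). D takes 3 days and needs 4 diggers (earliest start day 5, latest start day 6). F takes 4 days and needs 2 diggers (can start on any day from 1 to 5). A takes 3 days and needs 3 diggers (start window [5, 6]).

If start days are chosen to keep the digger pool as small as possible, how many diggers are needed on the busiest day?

Schedule B@1, C@1, E@1, D@5, F@1, A@5: d1:8  d2:8  d3:8  d4:6  d5:7  d6:7  d7:7  d8:0 — peak 8.

8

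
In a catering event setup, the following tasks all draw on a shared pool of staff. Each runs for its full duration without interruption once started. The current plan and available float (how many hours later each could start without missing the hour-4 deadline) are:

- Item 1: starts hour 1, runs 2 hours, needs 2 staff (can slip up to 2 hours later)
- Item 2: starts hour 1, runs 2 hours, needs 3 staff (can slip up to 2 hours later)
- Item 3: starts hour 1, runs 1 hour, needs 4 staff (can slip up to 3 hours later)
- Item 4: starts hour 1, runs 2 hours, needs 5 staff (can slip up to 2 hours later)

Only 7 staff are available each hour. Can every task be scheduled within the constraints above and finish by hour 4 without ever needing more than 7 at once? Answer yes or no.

yes

Schedule Item 1@1, Item 2@3, Item 3@3, Item 4@1: h1:7  h2:7  h3:7  h4:3 — peak 7 ≤ 7.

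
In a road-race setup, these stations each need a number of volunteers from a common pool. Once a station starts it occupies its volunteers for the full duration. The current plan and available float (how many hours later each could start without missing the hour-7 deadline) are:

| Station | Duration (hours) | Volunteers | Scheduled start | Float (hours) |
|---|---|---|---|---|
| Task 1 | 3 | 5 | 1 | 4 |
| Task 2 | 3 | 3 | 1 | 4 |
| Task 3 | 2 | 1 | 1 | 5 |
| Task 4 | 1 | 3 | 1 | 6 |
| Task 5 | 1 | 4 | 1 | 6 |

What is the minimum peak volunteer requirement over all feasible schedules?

6

Early-start (Task 1@1, Task 2@1, Task 3@1, Task 4@1, Task 5@1) gives peak 16: h1:16  h2:9  h3:8  h4:0  h5:0  h6:0  h7:0.
Shift Task 2→4, Task 4→4, Task 5→7.
Schedule Task 1@1, Task 2@4, Task 3@1, Task 4@4, Task 5@7: h1:6  h2:6  h3:5  h4:6  h5:3  h6:3  h7:4 — peak 6.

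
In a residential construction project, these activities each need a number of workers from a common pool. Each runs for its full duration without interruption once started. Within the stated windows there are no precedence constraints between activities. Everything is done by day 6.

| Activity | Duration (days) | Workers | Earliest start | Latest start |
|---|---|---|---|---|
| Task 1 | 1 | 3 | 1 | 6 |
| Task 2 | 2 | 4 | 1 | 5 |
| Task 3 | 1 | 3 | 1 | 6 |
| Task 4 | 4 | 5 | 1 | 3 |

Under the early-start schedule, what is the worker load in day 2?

9

At early start, day 2 has: Task 2, Task 4.
Demand: 4 + 5 = 9.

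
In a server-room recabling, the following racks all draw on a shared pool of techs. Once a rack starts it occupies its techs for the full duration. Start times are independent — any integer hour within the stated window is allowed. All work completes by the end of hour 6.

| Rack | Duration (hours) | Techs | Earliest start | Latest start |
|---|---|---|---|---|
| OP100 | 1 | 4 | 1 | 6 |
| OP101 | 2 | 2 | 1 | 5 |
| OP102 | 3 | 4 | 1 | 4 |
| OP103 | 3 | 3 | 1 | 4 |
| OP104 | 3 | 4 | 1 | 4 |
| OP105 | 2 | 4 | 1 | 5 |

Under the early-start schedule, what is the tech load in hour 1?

21

At early start, hour 1 has: OP100, OP101, OP102, OP103, OP104, OP105.
Demand: 4 + 2 + 4 + 3 + 4 + 4 = 21.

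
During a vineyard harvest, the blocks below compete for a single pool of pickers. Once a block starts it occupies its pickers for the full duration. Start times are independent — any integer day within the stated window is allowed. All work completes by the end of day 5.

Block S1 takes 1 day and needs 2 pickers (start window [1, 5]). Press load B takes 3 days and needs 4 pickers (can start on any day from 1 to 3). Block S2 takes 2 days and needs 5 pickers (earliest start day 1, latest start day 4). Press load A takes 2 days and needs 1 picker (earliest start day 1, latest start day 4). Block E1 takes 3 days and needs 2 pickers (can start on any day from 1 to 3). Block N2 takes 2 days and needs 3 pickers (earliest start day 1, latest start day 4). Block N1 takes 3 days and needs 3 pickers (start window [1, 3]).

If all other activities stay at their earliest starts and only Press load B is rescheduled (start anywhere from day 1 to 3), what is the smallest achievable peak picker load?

Press load B@1: d1:20  d2:18  d3:9  d4:0  d5:0 → peak 20
Press load B@2: d1:16  d2:18  d3:9  d4:4  d5:0 → peak 18
Press load B@3: d1:16  d2:14  d3:9  d4:4  d5:4 → peak 16
Best is Press load B@3, peak 16.

16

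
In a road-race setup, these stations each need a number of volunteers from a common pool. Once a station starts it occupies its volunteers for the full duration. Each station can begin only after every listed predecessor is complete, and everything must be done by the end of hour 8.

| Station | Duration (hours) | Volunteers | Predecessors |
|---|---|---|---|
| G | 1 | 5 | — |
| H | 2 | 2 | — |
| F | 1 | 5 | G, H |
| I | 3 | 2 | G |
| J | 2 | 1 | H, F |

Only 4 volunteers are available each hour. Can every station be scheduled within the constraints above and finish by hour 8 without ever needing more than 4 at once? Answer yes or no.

The minimum achievable peak is 5; 4 < 5, so no feasible schedule stays within the cap.

no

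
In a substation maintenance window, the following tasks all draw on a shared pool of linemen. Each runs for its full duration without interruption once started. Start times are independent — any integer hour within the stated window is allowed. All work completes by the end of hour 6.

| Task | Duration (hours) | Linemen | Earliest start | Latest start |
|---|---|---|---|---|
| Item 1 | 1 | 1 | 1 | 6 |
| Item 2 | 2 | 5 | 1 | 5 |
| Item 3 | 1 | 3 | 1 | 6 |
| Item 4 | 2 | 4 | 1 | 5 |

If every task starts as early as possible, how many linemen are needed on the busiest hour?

Early-start schedule: Item 1@1, Item 2@1, Item 3@1, Item 4@1.
Load per hour: hour 1: 13, hour 2: 9, hour 3: 0, hour 4: 0, hour 5: 0, hour 6: 0.
Peak is 13.

13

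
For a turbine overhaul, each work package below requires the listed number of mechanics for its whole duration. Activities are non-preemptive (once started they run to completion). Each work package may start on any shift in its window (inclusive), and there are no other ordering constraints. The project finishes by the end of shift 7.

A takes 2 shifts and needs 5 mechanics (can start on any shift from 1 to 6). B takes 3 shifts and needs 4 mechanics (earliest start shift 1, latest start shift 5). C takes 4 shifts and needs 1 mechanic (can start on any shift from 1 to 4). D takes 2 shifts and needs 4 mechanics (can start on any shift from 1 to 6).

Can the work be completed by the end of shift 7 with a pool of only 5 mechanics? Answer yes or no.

Schedule A@1, B@3, C@3, D@6: s1:5  s2:5  s3:5  s4:5  s5:5  s6:5  s7:4 — peak 5 ≤ 5.

yes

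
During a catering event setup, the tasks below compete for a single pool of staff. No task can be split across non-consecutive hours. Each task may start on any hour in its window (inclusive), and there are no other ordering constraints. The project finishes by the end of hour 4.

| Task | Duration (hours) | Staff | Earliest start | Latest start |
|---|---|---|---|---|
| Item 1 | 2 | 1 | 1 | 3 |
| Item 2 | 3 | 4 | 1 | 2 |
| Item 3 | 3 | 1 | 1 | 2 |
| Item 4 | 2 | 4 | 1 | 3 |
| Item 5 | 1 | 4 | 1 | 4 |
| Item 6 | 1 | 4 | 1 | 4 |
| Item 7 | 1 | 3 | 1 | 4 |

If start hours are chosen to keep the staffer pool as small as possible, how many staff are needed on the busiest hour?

Early-start (Item 1@1, Item 2@1, Item 3@1, Item 4@1, Item 5@1, Item 6@1, Item 7@1) gives peak 21: h1:21  h2:10  h3:5  h4:0.
Shift Item 3→2, Item 4→3, Item 6→4, Item 7→2.
Schedule Item 1@1, Item 2@1, Item 3@2, Item 4@3, Item 5@1, Item 6@4, Item 7@2: h1:9  h2:9  h3:9  h4:9 — peak 9.
Total staffer-hours = 36 over 4 hours ⇒ peak ≥ ⌈36/4⌉ = 9, so 9 is optimal.

9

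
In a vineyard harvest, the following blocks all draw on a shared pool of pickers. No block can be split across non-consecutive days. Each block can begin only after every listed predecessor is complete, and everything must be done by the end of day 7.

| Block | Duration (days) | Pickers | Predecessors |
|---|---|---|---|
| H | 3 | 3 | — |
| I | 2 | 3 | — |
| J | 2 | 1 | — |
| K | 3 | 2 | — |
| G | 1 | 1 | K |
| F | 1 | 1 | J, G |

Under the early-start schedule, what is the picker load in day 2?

At early start, day 2 has: H, I, J, K.
Demand: 3 + 3 + 1 + 2 = 9.

9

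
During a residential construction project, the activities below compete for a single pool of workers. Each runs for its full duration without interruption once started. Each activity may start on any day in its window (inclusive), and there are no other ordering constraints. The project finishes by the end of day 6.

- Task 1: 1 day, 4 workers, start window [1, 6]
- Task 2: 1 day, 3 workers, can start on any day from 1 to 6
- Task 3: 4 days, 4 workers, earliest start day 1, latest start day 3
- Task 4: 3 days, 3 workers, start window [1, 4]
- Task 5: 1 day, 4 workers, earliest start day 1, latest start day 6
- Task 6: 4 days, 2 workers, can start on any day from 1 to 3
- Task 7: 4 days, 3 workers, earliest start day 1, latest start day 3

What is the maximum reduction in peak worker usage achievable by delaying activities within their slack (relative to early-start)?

11

Early-start peak: d1:23  d2:12  d3:12  d4:9  d5:0  d6:0 ⇒ 23.
Leveled (Task 1@1, Task 2@1, Task 3@1, Task 4@2, Task 5@2, Task 6@3, Task 7@3): d1:11  d2:11  d3:12  d4:12  d5:5  d6:5 ⇒ 12.
Reduction 23 − 12 = 11.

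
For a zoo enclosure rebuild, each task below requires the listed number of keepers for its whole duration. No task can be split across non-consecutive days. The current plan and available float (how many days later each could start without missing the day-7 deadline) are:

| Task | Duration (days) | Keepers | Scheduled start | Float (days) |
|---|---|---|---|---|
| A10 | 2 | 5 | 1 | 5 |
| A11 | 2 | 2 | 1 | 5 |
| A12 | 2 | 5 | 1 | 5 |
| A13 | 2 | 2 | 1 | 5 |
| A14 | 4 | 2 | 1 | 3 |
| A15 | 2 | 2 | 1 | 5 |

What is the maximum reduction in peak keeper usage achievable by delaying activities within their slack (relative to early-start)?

Early-start peak: d1:18  d2:18  d3:2  d4:2  d5:0  d6:0  d7:0 ⇒ 18.
Leveled (A10@1, A11@1, A12@3, A13@5, A14@3, A15@5): d1:7  d2:7  d3:7  d4:7  d5:6  d6:6  d7:0 ⇒ 7.
Reduction 18 − 7 = 11.

11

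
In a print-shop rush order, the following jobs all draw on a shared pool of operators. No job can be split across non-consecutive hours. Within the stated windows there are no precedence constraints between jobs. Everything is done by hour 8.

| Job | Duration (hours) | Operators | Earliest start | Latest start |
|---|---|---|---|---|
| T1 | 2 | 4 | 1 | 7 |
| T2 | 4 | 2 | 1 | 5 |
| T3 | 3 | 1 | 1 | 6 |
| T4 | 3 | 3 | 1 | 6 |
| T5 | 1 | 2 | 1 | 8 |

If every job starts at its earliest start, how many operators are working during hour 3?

6

At early start, hour 3 has: T2, T3, T4.
Demand: 2 + 1 + 3 = 6.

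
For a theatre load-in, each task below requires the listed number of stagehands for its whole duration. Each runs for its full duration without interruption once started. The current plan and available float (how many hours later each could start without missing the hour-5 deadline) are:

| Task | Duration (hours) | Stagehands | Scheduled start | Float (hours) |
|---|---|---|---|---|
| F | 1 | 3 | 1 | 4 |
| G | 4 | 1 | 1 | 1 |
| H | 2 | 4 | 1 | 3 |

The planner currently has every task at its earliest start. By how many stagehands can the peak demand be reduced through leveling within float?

Early-start peak: h1:8  h2:5  h3:1  h4:1  h5:0 ⇒ 8.
Leveled (F@1, G@1, H@2): h1:4  h2:5  h3:5  h4:1  h5:0 ⇒ 5.
Reduction 8 − 5 = 3.

3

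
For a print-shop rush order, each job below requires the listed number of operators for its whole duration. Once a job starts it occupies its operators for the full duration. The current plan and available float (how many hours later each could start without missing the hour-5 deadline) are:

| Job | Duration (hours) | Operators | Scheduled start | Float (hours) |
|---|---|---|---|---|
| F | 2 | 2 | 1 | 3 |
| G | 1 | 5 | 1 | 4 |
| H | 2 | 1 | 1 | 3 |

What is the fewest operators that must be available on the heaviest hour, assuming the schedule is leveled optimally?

5

Early-start (F@1, G@1, H@1) gives peak 8: h1:8  h2:3  h3:0  h4:0  h5:0.
Shift G→3.
Schedule F@1, G@3, H@1: h1:3  h2:3  h3:5  h4:0  h5:0 — peak 5.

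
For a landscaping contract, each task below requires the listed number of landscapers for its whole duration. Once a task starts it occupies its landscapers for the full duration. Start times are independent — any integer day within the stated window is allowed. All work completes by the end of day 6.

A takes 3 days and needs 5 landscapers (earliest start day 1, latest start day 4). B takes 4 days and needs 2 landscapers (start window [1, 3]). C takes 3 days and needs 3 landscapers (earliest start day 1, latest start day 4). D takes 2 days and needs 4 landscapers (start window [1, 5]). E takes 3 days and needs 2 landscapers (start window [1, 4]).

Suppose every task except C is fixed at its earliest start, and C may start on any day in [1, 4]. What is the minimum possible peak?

13

C@1: d1:16  d2:16  d3:12  d4:2  d5:0  d6:0 → peak 16
C@2: d1:13  d2:16  d3:12  d4:5  d5:0  d6:0 → peak 16
C@3: d1:13  d2:13  d3:12  d4:5  d5:3  d6:0 → peak 13
C@4: d1:13  d2:13  d3:9  d4:5  d5:3  d6:3 → peak 13
Best is C@3, peak 13.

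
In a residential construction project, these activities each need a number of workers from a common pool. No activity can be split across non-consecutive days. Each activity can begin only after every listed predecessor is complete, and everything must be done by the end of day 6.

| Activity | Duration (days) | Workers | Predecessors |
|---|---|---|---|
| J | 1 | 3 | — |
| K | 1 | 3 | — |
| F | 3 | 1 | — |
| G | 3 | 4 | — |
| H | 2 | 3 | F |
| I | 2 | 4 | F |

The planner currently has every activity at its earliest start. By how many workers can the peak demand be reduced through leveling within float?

Early-start peak: d1:11  d2:5  d3:5  d4:7  d5:7  d6:0 ⇒ 11.
Leveled (J@1, K@1, F@1, G@2, H@4, I@5): d1:7  d2:5  d3:5  d4:7  d5:7  d6:4 ⇒ 7.
Reduction 11 − 7 = 4.

4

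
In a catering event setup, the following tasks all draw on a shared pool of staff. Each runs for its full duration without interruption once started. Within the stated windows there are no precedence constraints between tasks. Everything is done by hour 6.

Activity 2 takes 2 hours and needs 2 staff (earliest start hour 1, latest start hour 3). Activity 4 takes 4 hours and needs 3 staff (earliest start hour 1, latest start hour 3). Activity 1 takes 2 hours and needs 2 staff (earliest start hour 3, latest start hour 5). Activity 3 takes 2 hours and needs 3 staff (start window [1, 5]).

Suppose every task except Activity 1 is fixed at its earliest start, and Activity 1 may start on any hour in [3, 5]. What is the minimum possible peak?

Activity 1@3: h1:8  h2:8  h3:5  h4:5  h5:0  h6:0 → peak 8
Activity 1@4: h1:8  h2:8  h3:3  h4:5  h5:2  h6:0 → peak 8
Activity 1@5: h1:8  h2:8  h3:3  h4:3  h5:2  h6:2 → peak 8
Best is Activity 1@3, peak 8.

8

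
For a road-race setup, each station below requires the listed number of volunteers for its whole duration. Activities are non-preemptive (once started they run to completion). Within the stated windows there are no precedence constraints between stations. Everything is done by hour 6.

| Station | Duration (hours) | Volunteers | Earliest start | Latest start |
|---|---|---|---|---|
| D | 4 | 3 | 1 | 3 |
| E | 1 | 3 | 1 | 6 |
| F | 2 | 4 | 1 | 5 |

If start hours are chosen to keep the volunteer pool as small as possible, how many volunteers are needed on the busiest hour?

Early-start (D@1, E@1, F@1) gives peak 10: h1:10  h2:7  h3:3  h4:3  h5:0  h6:0.
Shift F→5.
Schedule D@1, E@1, F@5: h1:6  h2:3  h3:3  h4:3  h5:4  h6:4 — peak 6.

6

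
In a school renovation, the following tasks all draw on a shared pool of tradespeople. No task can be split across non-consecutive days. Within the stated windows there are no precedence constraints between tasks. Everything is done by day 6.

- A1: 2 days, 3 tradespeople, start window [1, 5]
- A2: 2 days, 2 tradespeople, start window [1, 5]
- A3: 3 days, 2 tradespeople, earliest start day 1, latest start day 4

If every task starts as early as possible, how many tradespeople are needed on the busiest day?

Early-start schedule: A1@1, A2@1, A3@1.
Load per day: day 1: 7, day 2: 7, day 3: 2, day 4: 0, day 5: 0, day 6: 0.
Peak is 7.

7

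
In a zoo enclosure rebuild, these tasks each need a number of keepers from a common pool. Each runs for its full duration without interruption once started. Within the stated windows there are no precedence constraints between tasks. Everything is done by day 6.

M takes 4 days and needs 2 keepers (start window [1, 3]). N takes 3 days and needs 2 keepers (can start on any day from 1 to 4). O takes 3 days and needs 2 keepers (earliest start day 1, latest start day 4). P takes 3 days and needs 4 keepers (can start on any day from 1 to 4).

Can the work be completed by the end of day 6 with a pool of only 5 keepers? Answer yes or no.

Total keeper-days = 32; over 6 days the average is 32/6 > 5, so some day must exceed 5.

no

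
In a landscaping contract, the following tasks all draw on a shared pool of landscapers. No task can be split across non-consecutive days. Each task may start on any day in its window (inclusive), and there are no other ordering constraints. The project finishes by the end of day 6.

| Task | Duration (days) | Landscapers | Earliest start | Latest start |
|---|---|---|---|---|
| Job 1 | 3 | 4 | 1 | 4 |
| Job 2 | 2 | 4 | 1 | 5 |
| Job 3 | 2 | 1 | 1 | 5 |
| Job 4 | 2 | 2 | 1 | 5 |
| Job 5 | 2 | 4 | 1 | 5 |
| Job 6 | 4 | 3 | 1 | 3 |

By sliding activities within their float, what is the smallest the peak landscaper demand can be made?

Early-start (Job 1@1, Job 2@1, Job 3@1, Job 4@1, Job 5@1, Job 6@1) gives peak 18: d1:18  d2:18  d3:7  d4:3  d5:0  d6:0.
Shift Job 4→3, Job 5→4, Job 6→3.
Schedule Job 1@1, Job 2@1, Job 3@1, Job 4@3, Job 5@4, Job 6@3: d1:9  d2:9  d3:9  d4:9  d5:7  d6:3 — peak 9.

9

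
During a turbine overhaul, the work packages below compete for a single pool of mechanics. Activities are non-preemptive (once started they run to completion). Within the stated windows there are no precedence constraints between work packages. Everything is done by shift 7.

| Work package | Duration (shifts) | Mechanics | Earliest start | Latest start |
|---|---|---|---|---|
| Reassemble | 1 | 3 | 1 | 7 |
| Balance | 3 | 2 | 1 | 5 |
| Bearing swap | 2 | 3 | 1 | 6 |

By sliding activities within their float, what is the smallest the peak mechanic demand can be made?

Early-start (Reassemble@1, Balance@1, Bearing swap@1) gives peak 8: s1:8  s2:5  s3:2  s4:0  s5:0  s6:0  s7:0.
Shift Balance→2, Bearing swap→5.
Schedule Reassemble@1, Balance@2, Bearing swap@5: s1:3  s2:2  s3:2  s4:2  s5:3  s6:3  s7:0 — peak 3.
Total mechanic-shifts = 15 over 7 shifts ⇒ peak ≥ ⌈15/7⌉ = 3, so 3 is optimal.

3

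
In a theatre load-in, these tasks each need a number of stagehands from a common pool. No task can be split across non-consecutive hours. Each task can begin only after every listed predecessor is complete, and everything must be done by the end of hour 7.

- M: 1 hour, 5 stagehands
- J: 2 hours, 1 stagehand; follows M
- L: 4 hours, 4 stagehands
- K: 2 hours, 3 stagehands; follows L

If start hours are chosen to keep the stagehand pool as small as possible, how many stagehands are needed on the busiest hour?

Early-start (M@1, J@2, L@1, K@5) gives peak 9: h1:9  h2:5  h3:5  h4:4  h5:3  h6:3  h7:0.
Shift L→2, K→6.
Schedule M@1, J@2, L@2, K@6: h1:5  h2:5  h3:5  h4:4  h5:4  h6:3  h7:3 — peak 5.
Total stagehand-hours = 29 over 7 hours ⇒ peak ≥ ⌈29/7⌉ = 5, so 5 is optimal.

5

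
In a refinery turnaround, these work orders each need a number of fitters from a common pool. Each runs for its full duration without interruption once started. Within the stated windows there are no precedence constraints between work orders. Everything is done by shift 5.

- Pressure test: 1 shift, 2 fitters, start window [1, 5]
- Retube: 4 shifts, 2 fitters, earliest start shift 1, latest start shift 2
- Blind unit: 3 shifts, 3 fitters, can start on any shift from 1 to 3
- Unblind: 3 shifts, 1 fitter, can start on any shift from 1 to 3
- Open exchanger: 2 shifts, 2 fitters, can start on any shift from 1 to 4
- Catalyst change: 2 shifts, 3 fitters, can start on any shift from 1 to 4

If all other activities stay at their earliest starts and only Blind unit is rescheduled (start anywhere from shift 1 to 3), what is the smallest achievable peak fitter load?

Blind unit@1: s1:13  s2:11  s3:6  s4:2  s5:0 → peak 13
Blind unit@2: s1:10  s2:11  s3:6  s4:5  s5:0 → peak 11
Blind unit@3: s1:10  s2:8  s3:6  s4:5  s5:3 → peak 10
Best is Blind unit@3, peak 10.

10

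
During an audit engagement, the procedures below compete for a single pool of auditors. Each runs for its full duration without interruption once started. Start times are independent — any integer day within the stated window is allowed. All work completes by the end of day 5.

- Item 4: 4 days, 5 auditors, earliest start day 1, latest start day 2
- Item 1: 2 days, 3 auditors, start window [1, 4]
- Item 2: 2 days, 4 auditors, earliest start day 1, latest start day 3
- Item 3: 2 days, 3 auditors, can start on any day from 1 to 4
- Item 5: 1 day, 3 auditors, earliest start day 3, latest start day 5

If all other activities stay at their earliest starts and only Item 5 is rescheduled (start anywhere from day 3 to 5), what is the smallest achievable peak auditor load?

Item 5@3: d1:15  d2:15  d3:8  d4:5  d5:0 → peak 15
Item 5@4: d1:15  d2:15  d3:5  d4:8  d5:0 → peak 15
Item 5@5: d1:15  d2:15  d3:5  d4:5  d5:3 → peak 15
Best is Item 5@3, peak 15.

15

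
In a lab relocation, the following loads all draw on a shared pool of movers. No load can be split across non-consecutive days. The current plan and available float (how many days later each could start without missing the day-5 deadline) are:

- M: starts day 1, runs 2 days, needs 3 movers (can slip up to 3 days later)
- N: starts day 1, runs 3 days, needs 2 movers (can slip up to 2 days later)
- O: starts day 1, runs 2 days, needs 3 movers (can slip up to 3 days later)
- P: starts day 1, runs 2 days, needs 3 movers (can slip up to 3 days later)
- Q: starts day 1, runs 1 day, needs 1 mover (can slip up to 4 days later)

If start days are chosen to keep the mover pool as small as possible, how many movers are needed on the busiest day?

Early-start (M@1, N@1, O@1, P@1, Q@1) gives peak 12: d1:12  d2:11  d3:2  d4:0  d5:0.
Shift O→3, P→4.
Schedule M@1, N@1, O@3, P@4, Q@1: d1:6  d2:5  d3:5  d4:6  d5:3 — peak 6.

6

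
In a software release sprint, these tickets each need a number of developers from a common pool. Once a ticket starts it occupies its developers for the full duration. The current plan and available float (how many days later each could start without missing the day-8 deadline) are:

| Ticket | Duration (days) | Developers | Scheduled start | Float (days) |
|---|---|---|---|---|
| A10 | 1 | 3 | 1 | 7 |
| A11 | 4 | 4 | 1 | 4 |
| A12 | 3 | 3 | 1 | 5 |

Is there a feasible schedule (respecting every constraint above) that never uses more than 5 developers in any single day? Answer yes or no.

Schedule A10@1, A11@2, A12@6: d1:3  d2:4  d3:4  d4:4  d5:4  d6:3  d7:3  d8:3 — peak 4 ≤ 5.

yes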